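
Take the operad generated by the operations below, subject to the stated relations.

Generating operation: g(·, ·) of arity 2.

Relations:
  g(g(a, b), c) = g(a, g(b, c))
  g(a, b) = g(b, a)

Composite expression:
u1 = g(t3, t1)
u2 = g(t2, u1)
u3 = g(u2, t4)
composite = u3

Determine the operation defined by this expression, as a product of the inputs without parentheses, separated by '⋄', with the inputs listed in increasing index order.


t1 ⋄ t2 ⋄ t3 ⋄ t4

Any arrangement under g is one operation, so sort the t-inputs.
g(t3, t1) linearizes to t3 ⋄ t1
g(t2, g(t3, t1)) linearizes to t2 ⋄ t3 ⋄ t1
g(g(t2, g(t3, t1)), t4) linearizes to t2 ⋄ t3 ⋄ t1 ⋄ t4
reordering the factors by index: t1 ⋄ t2 ⋄ t3 ⋄ t4


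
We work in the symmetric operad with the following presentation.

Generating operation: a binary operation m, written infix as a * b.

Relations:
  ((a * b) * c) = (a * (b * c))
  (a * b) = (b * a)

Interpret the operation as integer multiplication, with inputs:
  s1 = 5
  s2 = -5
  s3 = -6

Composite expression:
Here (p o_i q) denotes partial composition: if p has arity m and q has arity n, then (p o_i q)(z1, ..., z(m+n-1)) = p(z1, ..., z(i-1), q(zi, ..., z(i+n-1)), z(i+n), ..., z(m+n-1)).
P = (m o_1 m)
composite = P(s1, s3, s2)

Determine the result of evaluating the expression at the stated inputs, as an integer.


150


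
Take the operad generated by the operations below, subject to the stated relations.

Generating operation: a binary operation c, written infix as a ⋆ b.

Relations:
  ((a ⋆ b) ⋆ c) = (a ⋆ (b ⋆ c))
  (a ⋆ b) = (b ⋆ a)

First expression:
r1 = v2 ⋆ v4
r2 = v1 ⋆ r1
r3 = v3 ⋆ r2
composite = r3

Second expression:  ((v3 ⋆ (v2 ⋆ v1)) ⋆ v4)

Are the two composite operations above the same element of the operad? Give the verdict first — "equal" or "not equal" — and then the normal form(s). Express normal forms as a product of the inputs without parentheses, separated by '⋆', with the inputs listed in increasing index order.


equal: each reduces to v1 ⋆ v2 ⋆ v3 ⋆ v4

The first composite normalizes to v1 ⋆ v2 ⋆ v3 ⋆ v4
The second composite normalizes to v1 ⋆ v2 ⋆ v3 ⋆ v4
Same normal form: equal.


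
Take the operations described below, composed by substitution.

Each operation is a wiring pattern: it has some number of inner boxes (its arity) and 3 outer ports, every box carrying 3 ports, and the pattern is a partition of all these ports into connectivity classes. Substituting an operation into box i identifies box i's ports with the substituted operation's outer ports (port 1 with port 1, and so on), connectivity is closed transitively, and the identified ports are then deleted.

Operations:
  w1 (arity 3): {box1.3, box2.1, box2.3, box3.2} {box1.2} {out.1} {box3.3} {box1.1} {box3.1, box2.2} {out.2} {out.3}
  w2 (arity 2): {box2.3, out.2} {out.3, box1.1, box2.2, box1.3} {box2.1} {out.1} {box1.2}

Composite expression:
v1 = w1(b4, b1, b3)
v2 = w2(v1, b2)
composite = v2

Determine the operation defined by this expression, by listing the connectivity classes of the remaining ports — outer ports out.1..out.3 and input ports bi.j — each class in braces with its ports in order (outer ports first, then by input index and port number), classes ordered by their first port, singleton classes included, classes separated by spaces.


{out.1} {out.2, b2.3} {out.3, b2.2} {b1.1, b1.3, b3.2, b4.3} {b1.2, b3.1} {b2.1} {b3.3} {b4.1} {b4.2}

Connectivity passes through glued w2-boundaries; trace each wire chain.
through w1, on inputs (b4, b1, b3): {out.1} {out.2} {out.3} {b1.1, b1.3, b3.2, b4.3} {b1.2, b3.1} {b3.3} {b4.1} {b4.2} (out.j = stage outer ports)
through w2, on inputs (b4, b1, b3, b2): {out.1} {out.2, b2.3} {out.3, b2.2} {b1.1, b1.3, b3.2, b4.3} {b1.2, b3.1} {b2.1} {b3.3} {b4.1} {b4.2} (out.j = stage outer ports)


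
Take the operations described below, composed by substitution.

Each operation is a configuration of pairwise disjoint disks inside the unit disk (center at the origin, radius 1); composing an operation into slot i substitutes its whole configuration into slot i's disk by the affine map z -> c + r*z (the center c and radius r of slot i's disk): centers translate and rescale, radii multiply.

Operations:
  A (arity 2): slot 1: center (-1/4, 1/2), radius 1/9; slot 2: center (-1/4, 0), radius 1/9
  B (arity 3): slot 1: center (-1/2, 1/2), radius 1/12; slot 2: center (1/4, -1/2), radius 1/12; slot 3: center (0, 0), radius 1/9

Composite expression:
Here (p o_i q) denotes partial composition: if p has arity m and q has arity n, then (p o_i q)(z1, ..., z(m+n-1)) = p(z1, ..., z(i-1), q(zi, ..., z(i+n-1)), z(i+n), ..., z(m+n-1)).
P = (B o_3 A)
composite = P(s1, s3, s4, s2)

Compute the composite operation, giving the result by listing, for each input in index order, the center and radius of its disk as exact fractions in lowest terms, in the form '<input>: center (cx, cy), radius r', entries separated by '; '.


Each s-disk chains the slot maps above it in B; radii multiply.
for s1, the 1-step affine chain lands on center (-1/2, 1/2), radius 1/12
for s3, the 1-step affine chain lands on center (1/4, -1/2), radius 1/12
for s4, the 2-step affine chain lands on center (-1/36, 1/18), radius 1/81
for s2, the 2-step affine chain lands on center (-1/36, 0), radius 1/81

s1: center (-1/2, 1/2), radius 1/12; s2: center (-1/36, 0), radius 1/81; s3: center (1/4, -1/2), radius 1/12; s4: center (-1/36, 1/18), radius 1/81


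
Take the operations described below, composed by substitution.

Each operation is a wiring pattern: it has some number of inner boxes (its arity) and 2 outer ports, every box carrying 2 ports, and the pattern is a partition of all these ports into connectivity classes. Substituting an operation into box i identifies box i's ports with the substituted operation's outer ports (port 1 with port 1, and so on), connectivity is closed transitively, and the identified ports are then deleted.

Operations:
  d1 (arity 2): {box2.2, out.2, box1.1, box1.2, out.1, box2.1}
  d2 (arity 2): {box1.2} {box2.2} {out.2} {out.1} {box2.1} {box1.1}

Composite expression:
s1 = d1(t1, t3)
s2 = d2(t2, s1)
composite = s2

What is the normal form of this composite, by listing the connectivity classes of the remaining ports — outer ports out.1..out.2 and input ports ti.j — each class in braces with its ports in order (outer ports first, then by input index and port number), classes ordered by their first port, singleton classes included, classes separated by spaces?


{out.1} {out.2} {t1.1, t1.2, t3.1, t3.2} {t2.1} {t2.2}

Substituting into d2 glues patterns; closure does the rest.
composing d1 on (t1, t3), with out.j its own outer ports: {out.1, out.2, t1.1, t1.2, t3.1, t3.2}
composing d2 on (t2, t1, t3), with out.j its own outer ports: {out.1} {out.2} {t1.1, t1.2, t3.1, t3.2} {t2.1} {t2.2}


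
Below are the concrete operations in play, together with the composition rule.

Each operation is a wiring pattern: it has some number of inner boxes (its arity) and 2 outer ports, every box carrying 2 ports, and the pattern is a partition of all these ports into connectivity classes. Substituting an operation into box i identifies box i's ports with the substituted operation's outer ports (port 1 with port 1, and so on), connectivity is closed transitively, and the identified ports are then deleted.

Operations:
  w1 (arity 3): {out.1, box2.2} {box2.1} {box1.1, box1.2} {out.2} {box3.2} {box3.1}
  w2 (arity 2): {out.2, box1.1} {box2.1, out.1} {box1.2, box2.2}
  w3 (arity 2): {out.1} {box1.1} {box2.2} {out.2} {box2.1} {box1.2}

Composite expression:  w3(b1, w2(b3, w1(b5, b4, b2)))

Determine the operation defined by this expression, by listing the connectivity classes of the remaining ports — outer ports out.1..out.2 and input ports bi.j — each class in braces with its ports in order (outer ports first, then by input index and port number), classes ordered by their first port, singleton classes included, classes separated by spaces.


{out.1} {out.2} {b1.1} {b1.2} {b2.1} {b2.2} {b3.1} {b3.2} {b4.1} {b4.2} {b5.1, b5.2}

Treat the ports identified at w3 as solder joints: merge, then drop.
composing w1 on (b5, b4, b2), with out.j its own outer ports: {out.1, b4.2} {out.2} {b2.1} {b2.2} {b4.1} {b5.1, b5.2}
composing w2 on (b3, b5, b4, b2), with out.j its own outer ports: {out.1, b4.2} {out.2, b3.1} {b2.1} {b2.2} {b3.2} {b4.1} {b5.1, b5.2}
composing w3 on (b1, b3, b5, b4, b2), with out.j its own outer ports: {out.1} {out.2} {b1.1} {b1.2} {b2.1} {b2.2} {b3.1} {b3.2} {b4.1} {b4.2} {b5.1, b5.2}


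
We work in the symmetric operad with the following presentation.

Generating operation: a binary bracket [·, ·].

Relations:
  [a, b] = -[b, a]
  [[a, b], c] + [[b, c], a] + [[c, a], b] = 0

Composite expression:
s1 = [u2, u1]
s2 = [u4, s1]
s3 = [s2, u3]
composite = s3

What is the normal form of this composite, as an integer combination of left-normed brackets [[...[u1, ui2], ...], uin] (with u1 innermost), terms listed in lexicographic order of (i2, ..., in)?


[[[u1, u2], u4], u3]

In the tensor algebra, words opening u1 carry the u1-anchored form.
Composite bracket: [[u4, [u2, u1]], u3]
Under [a, b] = ab - ba we get 8 signed associative words (2^3 = 8).
The u1-initial words carry the normal form:
  the word u1u2u4u3 carries sign +1 and contributes +[[[u1, u2], u4], u3]


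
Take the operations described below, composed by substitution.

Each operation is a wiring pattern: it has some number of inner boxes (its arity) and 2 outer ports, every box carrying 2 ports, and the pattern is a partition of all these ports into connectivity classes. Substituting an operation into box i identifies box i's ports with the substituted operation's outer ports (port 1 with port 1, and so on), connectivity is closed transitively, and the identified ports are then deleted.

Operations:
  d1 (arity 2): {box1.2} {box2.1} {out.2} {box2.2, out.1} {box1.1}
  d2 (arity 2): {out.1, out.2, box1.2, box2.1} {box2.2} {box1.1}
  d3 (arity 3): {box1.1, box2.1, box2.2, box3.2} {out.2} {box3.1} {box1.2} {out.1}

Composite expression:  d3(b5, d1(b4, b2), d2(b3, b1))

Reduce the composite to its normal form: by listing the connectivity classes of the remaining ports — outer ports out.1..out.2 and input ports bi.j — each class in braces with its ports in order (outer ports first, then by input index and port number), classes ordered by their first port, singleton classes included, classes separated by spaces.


{out.1} {out.2} {b1.1, b2.2, b3.2, b5.1} {b1.2} {b2.1} {b3.1} {b4.1} {b4.2} {b5.2}

Treat the ports identified at d3 as solder joints: merge, then drop.
composing d1 on (b4, b2), with out.j its own outer ports: {out.1, b2.2} {out.2} {b2.1} {b4.1} {b4.2}
composing d2 on (b3, b1), with out.j its own outer ports: {out.1, out.2, b1.1, b3.2} {b1.2} {b3.1}
composing d3 on (b5, b4, b2, b3, b1), with out.j its own outer ports: {out.1} {out.2} {b1.1, b2.2, b3.2, b5.1} {b1.2} {b2.1} {b3.1} {b4.1} {b4.2} {b5.2}


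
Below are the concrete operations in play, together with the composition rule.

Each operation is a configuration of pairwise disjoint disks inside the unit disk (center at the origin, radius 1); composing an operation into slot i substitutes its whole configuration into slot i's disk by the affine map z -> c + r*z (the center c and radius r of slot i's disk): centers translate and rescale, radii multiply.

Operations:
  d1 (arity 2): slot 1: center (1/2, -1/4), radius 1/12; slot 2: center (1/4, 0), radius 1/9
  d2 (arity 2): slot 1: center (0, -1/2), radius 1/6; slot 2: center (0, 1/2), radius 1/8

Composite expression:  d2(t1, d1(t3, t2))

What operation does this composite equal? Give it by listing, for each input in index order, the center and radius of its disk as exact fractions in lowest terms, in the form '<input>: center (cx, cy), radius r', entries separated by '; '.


t1: center (0, -1/2), radius 1/6; t2: center (1/32, 1/2), radius 1/72; t3: center (1/16, 15/32), radius 1/96

Only the slot chain above each t matters under d2; compose those maps.
tracing t1 down its 1-map path: center (0, -1/2), radius 1/6
tracing t3 down its 2-map path: center (1/16, 15/32), radius 1/96
tracing t2 down its 2-map path: center (1/32, 1/2), radius 1/72


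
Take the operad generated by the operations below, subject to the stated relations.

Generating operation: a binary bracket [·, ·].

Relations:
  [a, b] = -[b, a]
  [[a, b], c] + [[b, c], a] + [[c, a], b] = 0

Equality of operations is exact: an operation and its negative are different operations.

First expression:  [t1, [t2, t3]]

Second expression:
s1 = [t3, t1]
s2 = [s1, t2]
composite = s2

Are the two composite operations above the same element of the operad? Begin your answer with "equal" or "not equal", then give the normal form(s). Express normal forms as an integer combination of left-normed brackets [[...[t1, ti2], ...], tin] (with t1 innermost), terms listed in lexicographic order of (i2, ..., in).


Reducing the first expression gives [[t1, t2], t3] - [[t1, t3], t2]
Reducing the second expression gives -[[t1, t3], t2]
The normal forms differ: not equal.

not equal: they reduce to [[t1, t2], t3] - [[t1, t3], t2] and -[[t1, t3], t2]


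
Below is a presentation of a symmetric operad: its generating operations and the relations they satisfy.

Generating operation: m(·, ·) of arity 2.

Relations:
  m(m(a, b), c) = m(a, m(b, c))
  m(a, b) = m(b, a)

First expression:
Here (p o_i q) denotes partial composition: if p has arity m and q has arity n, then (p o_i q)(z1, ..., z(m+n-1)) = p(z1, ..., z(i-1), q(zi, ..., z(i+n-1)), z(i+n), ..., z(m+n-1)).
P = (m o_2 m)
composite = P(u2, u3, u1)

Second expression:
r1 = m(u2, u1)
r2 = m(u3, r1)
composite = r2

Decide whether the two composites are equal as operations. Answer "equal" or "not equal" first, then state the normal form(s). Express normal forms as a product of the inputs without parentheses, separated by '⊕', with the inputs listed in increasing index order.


In normal form, the first expression is u1 ⊕ u2 ⊕ u3
In normal form, the second expression is u1 ⊕ u2 ⊕ u3
One common form — equal.

equal: each reduces to u1 ⊕ u2 ⊕ u3


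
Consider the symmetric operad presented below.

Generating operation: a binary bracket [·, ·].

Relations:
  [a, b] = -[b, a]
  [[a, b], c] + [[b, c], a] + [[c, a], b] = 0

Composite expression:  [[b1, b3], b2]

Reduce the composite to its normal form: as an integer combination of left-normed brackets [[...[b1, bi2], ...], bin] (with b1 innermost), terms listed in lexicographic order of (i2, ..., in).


[[b1, b3], b2]

Antisymmetry and Jacobi reduce to b1-anchored left-normed brackets.
Composite bracket: [[b1, b3], b2]
Under [a, b] = ab - ba we get 4 signed associative words (2^2 = 4).
The b1-initial words carry the normal form:
  b1b3b2 (sign +1) contributes +[[b1, b3], b2]


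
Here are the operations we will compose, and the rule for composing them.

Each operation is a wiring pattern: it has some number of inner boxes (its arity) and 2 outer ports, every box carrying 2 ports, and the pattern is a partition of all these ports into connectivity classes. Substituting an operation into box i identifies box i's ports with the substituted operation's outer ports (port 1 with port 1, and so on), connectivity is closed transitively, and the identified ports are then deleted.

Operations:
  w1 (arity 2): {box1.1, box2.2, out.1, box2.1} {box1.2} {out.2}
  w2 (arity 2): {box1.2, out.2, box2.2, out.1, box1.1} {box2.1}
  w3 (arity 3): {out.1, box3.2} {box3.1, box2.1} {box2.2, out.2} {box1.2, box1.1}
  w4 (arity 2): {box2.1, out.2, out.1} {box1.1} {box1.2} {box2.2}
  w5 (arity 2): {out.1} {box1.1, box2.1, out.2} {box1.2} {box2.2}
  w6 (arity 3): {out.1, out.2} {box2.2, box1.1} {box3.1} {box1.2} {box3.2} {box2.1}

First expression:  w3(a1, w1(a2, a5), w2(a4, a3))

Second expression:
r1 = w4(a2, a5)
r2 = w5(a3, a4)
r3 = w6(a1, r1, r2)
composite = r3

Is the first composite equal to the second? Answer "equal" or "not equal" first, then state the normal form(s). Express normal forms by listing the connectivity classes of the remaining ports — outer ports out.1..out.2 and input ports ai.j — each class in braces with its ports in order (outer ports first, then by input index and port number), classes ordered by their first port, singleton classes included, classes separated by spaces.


not equal; first: {out.1, a2.1, a3.2, a4.1, a4.2, a5.1, a5.2} {out.2} {a1.1, a1.2} {a2.2} {a3.1}; second: {out.1, out.2} {a1.1, a5.1} {a1.2} {a2.1} {a2.2} {a3.1, a4.1} {a3.2} {a4.2} {a5.2}

The first expression reduces to {out.1, a2.1, a3.2, a4.1, a4.2, a5.1, a5.2} {out.2} {a1.1, a1.2} {a2.2} {a3.1}
The second expression reduces to {out.1, out.2} {a1.1, a5.1} {a1.2} {a2.1} {a2.2} {a3.1, a4.1} {a3.2} {a4.2} {a5.2}
No match — not equal.


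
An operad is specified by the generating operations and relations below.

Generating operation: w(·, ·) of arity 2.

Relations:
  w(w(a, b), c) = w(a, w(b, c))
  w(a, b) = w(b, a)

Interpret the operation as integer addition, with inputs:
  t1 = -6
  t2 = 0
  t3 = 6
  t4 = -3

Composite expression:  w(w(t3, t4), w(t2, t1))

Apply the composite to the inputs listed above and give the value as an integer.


-3

w(t3, t4) = 3
w(t2, t1) = -6
w(w(t3, t4), w(t2, t1)) = -3


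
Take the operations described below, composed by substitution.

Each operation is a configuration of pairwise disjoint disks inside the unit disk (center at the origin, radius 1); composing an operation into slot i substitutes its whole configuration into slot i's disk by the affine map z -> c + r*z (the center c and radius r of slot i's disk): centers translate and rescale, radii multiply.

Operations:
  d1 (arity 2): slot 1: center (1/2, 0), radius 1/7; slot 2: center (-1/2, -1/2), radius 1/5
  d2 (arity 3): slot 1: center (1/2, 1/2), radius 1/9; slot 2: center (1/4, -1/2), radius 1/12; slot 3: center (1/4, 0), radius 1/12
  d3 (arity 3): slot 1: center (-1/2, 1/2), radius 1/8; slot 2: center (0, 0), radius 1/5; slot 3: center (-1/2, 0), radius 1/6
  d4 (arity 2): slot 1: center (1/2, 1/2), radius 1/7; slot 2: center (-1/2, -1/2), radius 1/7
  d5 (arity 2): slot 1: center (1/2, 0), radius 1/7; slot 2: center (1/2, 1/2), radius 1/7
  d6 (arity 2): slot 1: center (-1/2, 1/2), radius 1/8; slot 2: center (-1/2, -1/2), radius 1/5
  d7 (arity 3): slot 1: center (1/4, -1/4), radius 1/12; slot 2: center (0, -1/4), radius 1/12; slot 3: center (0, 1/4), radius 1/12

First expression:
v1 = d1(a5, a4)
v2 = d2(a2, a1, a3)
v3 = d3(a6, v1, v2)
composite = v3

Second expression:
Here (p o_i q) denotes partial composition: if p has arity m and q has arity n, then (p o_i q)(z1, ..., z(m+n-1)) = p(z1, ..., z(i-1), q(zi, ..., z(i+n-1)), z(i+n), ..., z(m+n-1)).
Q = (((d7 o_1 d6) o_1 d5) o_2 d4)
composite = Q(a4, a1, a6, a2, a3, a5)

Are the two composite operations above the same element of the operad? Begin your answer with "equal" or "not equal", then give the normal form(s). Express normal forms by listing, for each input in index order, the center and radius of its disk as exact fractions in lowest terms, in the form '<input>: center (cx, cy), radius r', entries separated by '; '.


not equal — first a1: center (-11/24, -1/12), radius 1/72; a2: center (-5/12, 1/12), radius 1/54; a3: center (-11/24, 0), radius 1/72; a4: center (-1/10, -1/10), radius 1/25; a5: center (1/10, 0), radius 1/35; a6: center (-1/2, 1/2), radius 1/8, second a1: center (3/14, -17/84), radius 1/4704; a2: center (5/24, -7/24), radius 1/60; a3: center (0, -1/4), radius 1/12; a4: center (41/192, -5/24), radius 1/672; a5: center (0, 1/4), radius 1/12; a6: center (143/672, -137/672), radius 1/4704


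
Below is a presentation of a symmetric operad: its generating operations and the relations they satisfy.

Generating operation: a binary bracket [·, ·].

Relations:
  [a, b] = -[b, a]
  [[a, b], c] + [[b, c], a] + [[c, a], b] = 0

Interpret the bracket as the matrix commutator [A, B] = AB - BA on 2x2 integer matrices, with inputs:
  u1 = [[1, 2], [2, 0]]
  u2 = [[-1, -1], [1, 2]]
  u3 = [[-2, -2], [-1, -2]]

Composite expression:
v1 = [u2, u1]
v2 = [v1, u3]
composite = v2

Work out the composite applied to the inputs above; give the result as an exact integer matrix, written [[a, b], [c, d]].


[u2, u1] = [[-4, -5], [7, 4]]
[[u2, u1], u3] = [[19, 16], [-8, -19]]

[[19, 16], [-8, -19]]


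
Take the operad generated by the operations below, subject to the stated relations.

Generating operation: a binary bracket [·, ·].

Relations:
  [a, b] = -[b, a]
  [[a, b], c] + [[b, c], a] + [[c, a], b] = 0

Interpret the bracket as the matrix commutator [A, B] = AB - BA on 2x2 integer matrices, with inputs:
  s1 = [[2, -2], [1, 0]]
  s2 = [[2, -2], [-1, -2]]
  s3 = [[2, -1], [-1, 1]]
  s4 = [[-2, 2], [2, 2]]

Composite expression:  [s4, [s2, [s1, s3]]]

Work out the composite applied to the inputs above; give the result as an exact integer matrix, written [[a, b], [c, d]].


[[-60, -24], [-96, 60]]

[s1, s3] = [[3, 0], [3, -3]]
[s2, [s1, s3]] = [[-6, 12], [-18, 6]]
[s4, [s2, [s1, s3]]] = [[-60, -24], [-96, 60]]


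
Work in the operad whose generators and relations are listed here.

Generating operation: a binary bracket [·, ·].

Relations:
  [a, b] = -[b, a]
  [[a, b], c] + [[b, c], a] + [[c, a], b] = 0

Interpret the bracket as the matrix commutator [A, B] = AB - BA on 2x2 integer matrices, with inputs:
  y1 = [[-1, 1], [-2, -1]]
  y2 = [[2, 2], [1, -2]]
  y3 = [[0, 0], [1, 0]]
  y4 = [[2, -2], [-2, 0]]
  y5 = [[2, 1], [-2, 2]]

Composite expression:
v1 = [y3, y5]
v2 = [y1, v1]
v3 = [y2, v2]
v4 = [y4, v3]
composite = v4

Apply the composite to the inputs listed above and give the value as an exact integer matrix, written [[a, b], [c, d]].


[[48, 40], [8, -48]]

[y3, y5] = [[-1, 0], [0, 1]]
[y1, [y3, y5]] = [[0, 2], [4, 0]]
[y2, [y1, [y3, y5]]] = [[6, 8], [-16, -6]]
[y4, [y2, [y1, [y3, y5]]]] = [[48, 40], [8, -48]]


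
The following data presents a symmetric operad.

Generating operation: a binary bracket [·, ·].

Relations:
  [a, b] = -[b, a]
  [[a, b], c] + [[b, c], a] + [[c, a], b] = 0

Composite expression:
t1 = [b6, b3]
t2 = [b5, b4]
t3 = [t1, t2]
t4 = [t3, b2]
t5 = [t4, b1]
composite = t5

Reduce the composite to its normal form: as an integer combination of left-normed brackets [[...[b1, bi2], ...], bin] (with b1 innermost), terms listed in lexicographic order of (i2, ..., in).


[[[[[b1, b2], b3], b6], b4], b5] - [[[[[b1, b2], b3], b6], b5], b4] - [[[[[b1, b2], b4], b5], b3], b6] + [[[[[b1, b2], b4], b5], b6], b3] + [[[[[b1, b2], b5], b4], b3], b6] - [[[[[b1, b2], b5], b4], b6], b3] - [[[[[b1, b2], b6], b3], b4], b5] + [[[[[b1, b2], b6], b3], b5], b4] - [[[[[b1, b3], b6], b4], b5], b2] + [[[[[b1, b3], b6], b5], b4], b2] + [[[[[b1, b4], b5], b3], b6], b2] - [[[[[b1, b4], b5], b6], b3], b2] - [[[[[b1, b5], b4], b3], b6], b2] + [[[[[b1, b5], b4], b6], b3], b2] + [[[[[b1, b6], b3], b4], b5], b2] - [[[[[b1, b6], b3], b5], b4], b2]

In the tensor algebra, words opening b1 carry the b1-anchored form.
Composite bracket: [[[[b6, b3], [b5, b4]], b2], b1]
Under [a, b] = ab - ba we get 32 signed associative words (2^5 = 32).
Coefficients come from the b1-initial words:
  sign of b1b2b3b6b4b5 is +1, so it contributes +[[[[[b1, b2], b3], b6], b4], b5]
  sign of b1b2b3b6b5b4 is -1, so it contributes -[[[[[b1, b2], b3], b6], b5], b4]
  sign of b1b2b4b5b3b6 is -1, so it contributes -[[[[[b1, b2], b4], b5], b3], b6]
  sign of b1b2b4b5b6b3 is +1, so it contributes +[[[[[b1, b2], b4], b5], b6], b3]
  sign of b1b2b5b4b3b6 is +1, so it contributes +[[[[[b1, b2], b5], b4], b3], b6]
  sign of b1b2b5b4b6b3 is -1, so it contributes -[[[[[b1, b2], b5], b4], b6], b3]
  sign of b1b2b6b3b4b5 is -1, so it contributes -[[[[[b1, b2], b6], b3], b4], b5]
  sign of b1b2b6b3b5b4 is +1, so it contributes +[[[[[b1, b2], b6], b3], b5], b4]
  sign of b1b3b6b4b5b2 is -1, so it contributes -[[[[[b1, b3], b6], b4], b5], b2]
  sign of b1b3b6b5b4b2 is +1, so it contributes +[[[[[b1, b3], b6], b5], b4], b2]
  sign of b1b4b5b3b6b2 is +1, so it contributes +[[[[[b1, b4], b5], b3], b6], b2]
  sign of b1b4b5b6b3b2 is -1, so it contributes -[[[[[b1, b4], b5], b6], b3], b2]
  sign of b1b5b4b3b6b2 is -1, so it contributes -[[[[[b1, b5], b4], b3], b6], b2]
  sign of b1b5b4b6b3b2 is +1, so it contributes +[[[[[b1, b5], b4], b6], b3], b2]
  sign of b1b6b3b4b5b2 is +1, so it contributes +[[[[[b1, b6], b3], b4], b5], b2]
  sign of b1b6b3b5b4b2 is -1, so it contributes -[[[[[b1, b6], b3], b5], b4], b2]


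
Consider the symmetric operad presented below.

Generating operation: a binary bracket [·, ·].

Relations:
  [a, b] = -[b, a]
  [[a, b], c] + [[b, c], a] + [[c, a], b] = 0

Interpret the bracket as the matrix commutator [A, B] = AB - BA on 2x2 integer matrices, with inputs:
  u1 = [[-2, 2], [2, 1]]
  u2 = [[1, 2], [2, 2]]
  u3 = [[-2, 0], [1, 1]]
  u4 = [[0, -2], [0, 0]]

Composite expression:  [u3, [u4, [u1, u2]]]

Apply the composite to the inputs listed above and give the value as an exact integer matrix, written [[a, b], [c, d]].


[[0, 0], [-16, 0]]

[u1, u2] = [[0, -4], [4, 0]]
[u4, [u1, u2]] = [[-8, 0], [0, 8]]
[u3, [u4, [u1, u2]]] = [[0, 0], [-16, 0]]


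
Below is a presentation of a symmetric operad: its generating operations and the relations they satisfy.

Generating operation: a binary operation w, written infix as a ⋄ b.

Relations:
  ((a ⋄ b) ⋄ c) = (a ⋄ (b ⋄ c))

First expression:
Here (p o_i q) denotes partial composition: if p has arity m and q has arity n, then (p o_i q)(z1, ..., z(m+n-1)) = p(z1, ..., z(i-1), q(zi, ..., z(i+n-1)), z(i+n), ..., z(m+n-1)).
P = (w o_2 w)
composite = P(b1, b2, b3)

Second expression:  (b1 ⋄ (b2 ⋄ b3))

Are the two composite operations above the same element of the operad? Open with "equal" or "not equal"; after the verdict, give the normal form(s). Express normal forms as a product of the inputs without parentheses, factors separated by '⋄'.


equal — both sides give b1 ⋄ b2 ⋄ b3

The first expression, normalized: b1 ⋄ b2 ⋄ b3
The second expression, normalized: b1 ⋄ b2 ⋄ b3
One common form — equal.


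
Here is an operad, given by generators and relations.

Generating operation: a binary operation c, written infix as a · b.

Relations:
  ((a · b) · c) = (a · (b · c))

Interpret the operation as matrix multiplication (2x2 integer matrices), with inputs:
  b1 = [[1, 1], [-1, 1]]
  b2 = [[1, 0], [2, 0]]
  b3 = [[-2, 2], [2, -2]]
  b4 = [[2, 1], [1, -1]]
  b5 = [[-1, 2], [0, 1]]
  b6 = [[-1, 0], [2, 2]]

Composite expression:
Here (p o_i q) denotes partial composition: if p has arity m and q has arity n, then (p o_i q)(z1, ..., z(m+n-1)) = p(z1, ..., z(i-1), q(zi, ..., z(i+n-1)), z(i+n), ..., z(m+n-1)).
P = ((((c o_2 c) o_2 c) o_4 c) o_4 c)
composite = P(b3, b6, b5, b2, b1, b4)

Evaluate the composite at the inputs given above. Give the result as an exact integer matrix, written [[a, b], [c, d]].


(b6 · b5) = [[1, -2], [-2, 6]]
(b2 · b1) = [[1, 1], [2, 2]]
((b2 · b1) · b4) = [[3, 0], [6, 0]]
((b6 · b5) · ((b2 · b1) · b4)) = [[-9, 0], [30, 0]]
(b3 · ((b6 · b5) · ((b2 · b1) · b4))) = [[78, 0], [-78, 0]]

[[78, 0], [-78, 0]]


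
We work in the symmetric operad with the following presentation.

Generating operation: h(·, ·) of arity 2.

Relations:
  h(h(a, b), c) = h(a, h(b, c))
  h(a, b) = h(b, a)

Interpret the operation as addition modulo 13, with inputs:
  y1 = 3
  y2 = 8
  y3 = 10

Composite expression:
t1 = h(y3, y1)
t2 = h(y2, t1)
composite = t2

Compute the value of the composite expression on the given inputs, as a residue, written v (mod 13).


h(y3, y1) = 0
h(y2, h(y3, y1)) = 8

8 (mod 13)


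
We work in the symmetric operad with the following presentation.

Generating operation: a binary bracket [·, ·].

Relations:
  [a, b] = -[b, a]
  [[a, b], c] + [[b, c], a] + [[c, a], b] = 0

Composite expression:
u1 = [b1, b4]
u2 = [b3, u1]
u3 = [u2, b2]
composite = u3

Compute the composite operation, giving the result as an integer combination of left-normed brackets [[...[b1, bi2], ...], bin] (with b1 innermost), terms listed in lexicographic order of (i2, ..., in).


Skip Jacobi rewriting: expand, keep b1-initial words, read off terms.
Composite bracket: [[b3, [b1, b4]], b2]
Expanding via [a, b] = ab - ba: 8 signed words (2^3 = 8).
Coefficients come from the b1-initial words:
  from b1b4b3b2, sign -1: term -[[[b1, b4], b3], b2]

-[[[b1, b4], b3], b2]


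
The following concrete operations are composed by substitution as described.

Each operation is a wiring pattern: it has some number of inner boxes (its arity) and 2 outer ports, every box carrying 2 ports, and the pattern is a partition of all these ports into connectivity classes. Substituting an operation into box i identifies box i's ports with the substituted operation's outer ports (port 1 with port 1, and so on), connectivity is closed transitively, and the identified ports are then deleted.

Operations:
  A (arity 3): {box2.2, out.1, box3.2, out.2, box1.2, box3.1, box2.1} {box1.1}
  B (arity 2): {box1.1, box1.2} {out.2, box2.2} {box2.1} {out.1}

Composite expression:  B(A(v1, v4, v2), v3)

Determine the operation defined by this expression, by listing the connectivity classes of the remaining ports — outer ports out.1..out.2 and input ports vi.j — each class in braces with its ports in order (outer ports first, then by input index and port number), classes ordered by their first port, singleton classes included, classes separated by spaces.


{out.1} {out.2, v3.2} {v1.1} {v1.2, v2.1, v2.2, v4.1, v4.2} {v3.1}

Substituting into B glues patterns; closure does the rest.
the subtree at A composes to {out.1, out.2, v1.2, v2.1, v2.2, v4.1, v4.2} {v1.1} on (v1, v4, v2); out.j = own outer ports
the subtree at B composes to {out.1} {out.2, v3.2} {v1.1} {v1.2, v2.1, v2.2, v4.1, v4.2} {v3.1} on (v1, v4, v2, v3); out.j = own outer ports


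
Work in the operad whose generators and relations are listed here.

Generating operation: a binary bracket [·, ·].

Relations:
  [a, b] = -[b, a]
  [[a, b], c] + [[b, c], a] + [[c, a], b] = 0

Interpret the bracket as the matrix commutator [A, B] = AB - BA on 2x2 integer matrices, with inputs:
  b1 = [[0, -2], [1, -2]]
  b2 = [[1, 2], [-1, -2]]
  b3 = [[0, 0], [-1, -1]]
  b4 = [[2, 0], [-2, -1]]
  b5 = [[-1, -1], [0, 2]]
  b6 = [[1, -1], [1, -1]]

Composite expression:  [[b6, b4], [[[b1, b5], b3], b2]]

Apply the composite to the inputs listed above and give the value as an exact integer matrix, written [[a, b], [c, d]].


[[-17, 68], [-136, 17]]

[b6, b4] = [[2, 3], [7, -2]]
[b1, b5] = [[1, -8], [-3, -1]]
[[b1, b5], b3] = [[8, 8], [-1, -8]]
[[[b1, b5], b3], b2] = [[-6, 8], [13, 6]]
[[b6, b4], [[[b1, b5], b3], b2]] = [[-17, 68], [-136, 17]]


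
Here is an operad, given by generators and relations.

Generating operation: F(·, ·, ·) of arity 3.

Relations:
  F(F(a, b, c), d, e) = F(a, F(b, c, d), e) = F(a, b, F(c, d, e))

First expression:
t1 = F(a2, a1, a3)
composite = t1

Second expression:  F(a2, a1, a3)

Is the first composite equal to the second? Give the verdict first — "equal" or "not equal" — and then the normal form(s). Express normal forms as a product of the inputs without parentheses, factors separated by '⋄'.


equal; both compose to a2 ⋄ a1 ⋄ a3

Normal form of the first expression: a2 ⋄ a1 ⋄ a3
Normal form of the second expression: a2 ⋄ a1 ⋄ a3
The forms coincide; equal.


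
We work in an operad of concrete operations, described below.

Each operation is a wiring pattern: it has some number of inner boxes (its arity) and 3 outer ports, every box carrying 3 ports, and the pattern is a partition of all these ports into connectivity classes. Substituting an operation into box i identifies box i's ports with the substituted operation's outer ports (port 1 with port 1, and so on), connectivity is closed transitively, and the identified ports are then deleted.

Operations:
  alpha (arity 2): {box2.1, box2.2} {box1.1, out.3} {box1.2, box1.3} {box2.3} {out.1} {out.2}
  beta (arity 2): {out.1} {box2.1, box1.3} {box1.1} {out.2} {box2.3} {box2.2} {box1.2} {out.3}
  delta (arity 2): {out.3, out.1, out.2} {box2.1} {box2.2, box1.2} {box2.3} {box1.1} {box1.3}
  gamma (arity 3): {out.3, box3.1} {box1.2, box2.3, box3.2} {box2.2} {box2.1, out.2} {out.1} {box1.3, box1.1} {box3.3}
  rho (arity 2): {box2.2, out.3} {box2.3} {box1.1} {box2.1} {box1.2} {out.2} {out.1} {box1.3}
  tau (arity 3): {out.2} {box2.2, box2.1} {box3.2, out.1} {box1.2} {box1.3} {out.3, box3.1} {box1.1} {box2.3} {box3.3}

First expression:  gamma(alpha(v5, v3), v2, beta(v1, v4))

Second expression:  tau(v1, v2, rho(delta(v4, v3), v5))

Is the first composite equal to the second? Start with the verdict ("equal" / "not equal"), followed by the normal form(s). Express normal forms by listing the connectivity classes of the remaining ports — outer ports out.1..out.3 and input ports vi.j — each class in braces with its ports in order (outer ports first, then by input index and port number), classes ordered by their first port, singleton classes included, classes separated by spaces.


not equal: they reduce to {out.1} {out.2, v2.1} {out.3} {v1.1} {v1.2} {v1.3, v4.1} {v2.2} {v2.3} {v3.1, v3.2} {v3.3} {v4.2} {v4.3} {v5.1} {v5.2, v5.3} and {out.1} {out.2} {out.3} {v1.1} {v1.2} {v1.3} {v2.1, v2.2} {v2.3} {v3.1} {v3.2, v4.2} {v3.3} {v4.1} {v4.3} {v5.1} {v5.2} {v5.3}


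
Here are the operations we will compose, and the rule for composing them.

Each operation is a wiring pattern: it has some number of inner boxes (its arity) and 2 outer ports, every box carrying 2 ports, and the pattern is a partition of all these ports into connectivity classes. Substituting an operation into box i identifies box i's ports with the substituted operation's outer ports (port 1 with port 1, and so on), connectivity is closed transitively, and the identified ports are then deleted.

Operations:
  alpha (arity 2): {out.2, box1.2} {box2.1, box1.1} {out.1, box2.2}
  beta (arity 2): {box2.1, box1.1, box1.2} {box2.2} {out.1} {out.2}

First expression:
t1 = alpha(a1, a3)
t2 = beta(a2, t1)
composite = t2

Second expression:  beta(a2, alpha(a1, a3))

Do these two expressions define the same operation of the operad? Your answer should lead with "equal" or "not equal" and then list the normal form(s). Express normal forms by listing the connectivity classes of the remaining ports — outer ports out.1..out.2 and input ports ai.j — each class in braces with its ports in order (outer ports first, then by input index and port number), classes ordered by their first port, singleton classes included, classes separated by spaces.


The first expression reduces to {out.1} {out.2} {a1.1, a3.1} {a1.2} {a2.1, a2.2, a3.2}
The second expression reduces to {out.1} {out.2} {a1.1, a3.1} {a1.2} {a2.1, a2.2, a3.2}
Both agree, so they are equal.

equal; both compose to {out.1} {out.2} {a1.1, a3.1} {a1.2} {a2.1, a2.2, a3.2}


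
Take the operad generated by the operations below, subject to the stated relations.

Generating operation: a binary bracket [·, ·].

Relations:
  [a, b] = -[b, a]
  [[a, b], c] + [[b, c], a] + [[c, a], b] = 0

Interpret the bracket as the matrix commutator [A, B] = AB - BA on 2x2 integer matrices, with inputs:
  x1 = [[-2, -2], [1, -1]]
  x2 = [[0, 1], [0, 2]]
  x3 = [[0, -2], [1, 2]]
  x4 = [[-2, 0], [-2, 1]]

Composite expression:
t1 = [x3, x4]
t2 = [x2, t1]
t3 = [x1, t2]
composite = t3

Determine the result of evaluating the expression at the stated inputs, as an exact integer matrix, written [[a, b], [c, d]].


[x3, x4] = [[4, -6], [-7, -4]]
[x2, [x3, x4]] = [[-7, 4], [-14, 7]]
[x1, [x2, [x3, x4]]] = [[24, -32], [-28, -24]]

[[24, -32], [-28, -24]]


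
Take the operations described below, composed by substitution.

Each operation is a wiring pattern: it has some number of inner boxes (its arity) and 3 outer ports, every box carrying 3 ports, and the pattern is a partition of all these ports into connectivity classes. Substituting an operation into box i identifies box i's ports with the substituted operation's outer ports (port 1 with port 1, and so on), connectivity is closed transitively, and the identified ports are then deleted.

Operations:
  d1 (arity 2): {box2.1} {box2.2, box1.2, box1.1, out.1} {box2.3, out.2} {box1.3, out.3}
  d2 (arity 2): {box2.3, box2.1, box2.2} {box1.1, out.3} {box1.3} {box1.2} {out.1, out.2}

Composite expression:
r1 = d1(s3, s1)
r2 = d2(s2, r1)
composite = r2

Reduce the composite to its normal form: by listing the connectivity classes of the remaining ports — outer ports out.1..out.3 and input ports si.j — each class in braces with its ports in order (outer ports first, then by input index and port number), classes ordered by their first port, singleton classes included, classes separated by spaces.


{out.1, out.2} {out.3, s2.1} {s1.1} {s1.2, s1.3, s3.1, s3.2, s3.3} {s2.2} {s2.3}

Reachability decides: close wires over d2-identified ports.
through d1, on inputs (s3, s1): {out.1, s1.2, s3.1, s3.2} {out.2, s1.3} {out.3, s3.3} {s1.1} (out.j = stage outer ports)
through d2, on inputs (s2, s3, s1): {out.1, out.2} {out.3, s2.1} {s1.1} {s1.2, s1.3, s3.1, s3.2, s3.3} {s2.2} {s2.3} (out.j = stage outer ports)


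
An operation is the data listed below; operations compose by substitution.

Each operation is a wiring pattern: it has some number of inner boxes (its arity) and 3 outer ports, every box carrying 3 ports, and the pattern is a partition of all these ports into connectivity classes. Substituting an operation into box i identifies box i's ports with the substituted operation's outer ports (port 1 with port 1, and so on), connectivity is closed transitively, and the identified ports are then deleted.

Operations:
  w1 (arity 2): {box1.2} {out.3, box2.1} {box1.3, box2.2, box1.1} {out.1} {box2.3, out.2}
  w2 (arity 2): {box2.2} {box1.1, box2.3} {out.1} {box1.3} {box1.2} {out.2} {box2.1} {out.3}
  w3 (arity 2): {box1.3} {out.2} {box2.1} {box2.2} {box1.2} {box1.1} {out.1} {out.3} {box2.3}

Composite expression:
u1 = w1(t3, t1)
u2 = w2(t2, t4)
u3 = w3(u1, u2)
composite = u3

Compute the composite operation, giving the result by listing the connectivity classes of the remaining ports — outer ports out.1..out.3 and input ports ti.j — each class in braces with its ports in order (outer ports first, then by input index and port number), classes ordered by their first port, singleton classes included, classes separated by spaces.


{out.1} {out.2} {out.3} {t1.1} {t1.2, t3.1, t3.3} {t1.3} {t2.1, t4.3} {t2.2} {t2.3} {t3.2} {t4.1} {t4.2}

Treat the ports identified at w3 as solder joints: merge, then drop.
the subtree at w1 composes to {out.1} {out.2, t1.3} {out.3, t1.1} {t1.2, t3.1, t3.3} {t3.2} on (t3, t1); out.j = own outer ports
the subtree at w2 composes to {out.1} {out.2} {out.3} {t2.1, t4.3} {t2.2} {t2.3} {t4.1} {t4.2} on (t2, t4); out.j = own outer ports
the subtree at w3 composes to {out.1} {out.2} {out.3} {t1.1} {t1.2, t3.1, t3.3} {t1.3} {t2.1, t4.3} {t2.2} {t2.3} {t3.2} {t4.1} {t4.2} on (t3, t1, t2, t4); out.j = own outer ports


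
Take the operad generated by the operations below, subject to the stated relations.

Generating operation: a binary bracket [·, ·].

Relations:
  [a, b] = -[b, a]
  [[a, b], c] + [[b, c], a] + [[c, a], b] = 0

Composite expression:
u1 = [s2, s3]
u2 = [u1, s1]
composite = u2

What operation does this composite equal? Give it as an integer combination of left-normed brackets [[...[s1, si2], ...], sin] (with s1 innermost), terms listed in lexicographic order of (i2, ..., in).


A multilinear Lie element is pinned by s1-initial words (s1 innermost).
Composite bracket: [[s2, s3], s1]
Applying ab - ba throughout gives 4 signed words (2^2 = 4).
Keep just the words that open with s1:
  the word s1s2s3 carries sign -1 and contributes -[[s1, s2], s3]
  the word s1s3s2 carries sign +1 and contributes +[[s1, s3], s2]

-[[s1, s2], s3] + [[s1, s3], s2]


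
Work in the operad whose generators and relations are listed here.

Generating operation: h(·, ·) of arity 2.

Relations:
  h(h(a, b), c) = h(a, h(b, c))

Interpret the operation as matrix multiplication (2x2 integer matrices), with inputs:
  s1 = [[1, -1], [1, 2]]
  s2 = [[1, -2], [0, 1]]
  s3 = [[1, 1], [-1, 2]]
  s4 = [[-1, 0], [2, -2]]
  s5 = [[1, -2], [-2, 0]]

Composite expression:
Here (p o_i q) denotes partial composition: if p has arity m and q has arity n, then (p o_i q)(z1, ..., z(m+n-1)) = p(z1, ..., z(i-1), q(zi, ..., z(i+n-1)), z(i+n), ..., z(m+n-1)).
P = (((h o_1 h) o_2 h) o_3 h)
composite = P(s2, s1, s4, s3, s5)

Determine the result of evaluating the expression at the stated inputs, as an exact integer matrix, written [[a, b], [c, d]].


[[-41, 38], [17, -14]]
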